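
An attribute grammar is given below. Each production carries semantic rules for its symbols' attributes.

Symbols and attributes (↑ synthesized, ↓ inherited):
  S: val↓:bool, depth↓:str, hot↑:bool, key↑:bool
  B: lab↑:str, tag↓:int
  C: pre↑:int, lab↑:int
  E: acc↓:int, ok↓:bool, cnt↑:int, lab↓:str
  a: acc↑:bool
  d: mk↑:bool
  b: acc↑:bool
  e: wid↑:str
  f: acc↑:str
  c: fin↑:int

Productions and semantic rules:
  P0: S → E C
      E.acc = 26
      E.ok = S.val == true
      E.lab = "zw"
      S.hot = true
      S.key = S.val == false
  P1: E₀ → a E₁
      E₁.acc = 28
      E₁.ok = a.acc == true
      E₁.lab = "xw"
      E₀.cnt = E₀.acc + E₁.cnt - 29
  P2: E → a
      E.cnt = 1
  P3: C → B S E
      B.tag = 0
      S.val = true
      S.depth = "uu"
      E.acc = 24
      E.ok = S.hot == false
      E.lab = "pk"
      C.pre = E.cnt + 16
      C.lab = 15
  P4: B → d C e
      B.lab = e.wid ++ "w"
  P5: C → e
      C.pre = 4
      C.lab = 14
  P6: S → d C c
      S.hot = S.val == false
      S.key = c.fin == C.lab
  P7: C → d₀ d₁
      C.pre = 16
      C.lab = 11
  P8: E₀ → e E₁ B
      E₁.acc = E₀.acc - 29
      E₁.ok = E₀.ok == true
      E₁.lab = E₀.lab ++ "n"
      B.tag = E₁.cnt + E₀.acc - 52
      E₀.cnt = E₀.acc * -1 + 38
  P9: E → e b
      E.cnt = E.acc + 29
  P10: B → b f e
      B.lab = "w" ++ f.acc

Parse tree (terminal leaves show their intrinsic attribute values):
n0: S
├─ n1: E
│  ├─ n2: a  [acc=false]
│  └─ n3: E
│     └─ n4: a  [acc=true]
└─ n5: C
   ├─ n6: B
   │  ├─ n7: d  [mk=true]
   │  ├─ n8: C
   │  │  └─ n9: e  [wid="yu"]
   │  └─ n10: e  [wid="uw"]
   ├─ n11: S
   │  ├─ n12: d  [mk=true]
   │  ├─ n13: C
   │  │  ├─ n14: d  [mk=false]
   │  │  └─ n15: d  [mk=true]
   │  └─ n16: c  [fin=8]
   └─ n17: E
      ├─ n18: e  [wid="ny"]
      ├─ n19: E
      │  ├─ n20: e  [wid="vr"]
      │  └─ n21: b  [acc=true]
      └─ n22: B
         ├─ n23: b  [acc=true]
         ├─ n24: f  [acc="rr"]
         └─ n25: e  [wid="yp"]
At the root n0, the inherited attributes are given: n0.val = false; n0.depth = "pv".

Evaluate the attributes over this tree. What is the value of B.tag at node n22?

1. n0.val = false  [given at root]
2. n0.depth = "pv"  [given at root]
3. n1.acc = 26  [26]
4. n1.ok = false  [S.val == true]
5. n1.lab = "zw"  ["zw"]
6. n2.acc = false  [terminal]
7. n3.acc = 28  [28]
8. n3.ok = false  [a.acc == true]
9. n3.lab = "xw"  ["xw"]
10. n4.acc = true  [terminal]
11. n3.cnt = 1  [1]
12. n1.cnt = -2  [E₀.acc + E₁.cnt - 29]
13. n6.tag = 0  [0]
14. n7.mk = true  [terminal]
15. n9.wid = "yu"  [terminal]
16. n8.pre = 4  [4]
17. n8.lab = 14  [14]
18. n10.wid = "uw"  [terminal]
19. n6.lab = "uww"  [e.wid ++ "w"]
20. n11.val = true  [true]
21. n11.depth = "uu"  ["uu"]
22. n12.mk = true  [terminal]
23. n14.mk = false  [terminal]
24. n15.mk = true  [terminal]
25. n13.pre = 16  [16]
26. n13.lab = 11  [11]
27. n16.fin = 8  [terminal]
28. n11.hot = false  [S.val == false]
29. n11.key = false  [c.fin == C.lab]
30. n17.acc = 24  [24]
31. n17.ok = true  [S.hot == false]
32. n17.lab = "pk"  ["pk"]
33. n18.wid = "ny"  [terminal]
34. n19.acc = -5  [E₀.acc - 29]
35. n19.ok = true  [E₀.ok == true]
36. n19.lab = "pkn"  [E₀.lab ++ "n"]
37. n20.wid = "vr"  [terminal]
38. n21.acc = true  [terminal]
39. n19.cnt = 24  [E.acc + 29]
40. n22.tag = -4  [E₁.cnt + E₀.acc - 52]
41. n23.acc = true  [terminal]
42. n24.acc = "rr"  [terminal]
43. n25.wid = "yp"  [terminal]
44. n22.lab = "wrr"  ["w" ++ f.acc]
45. n17.cnt = 14  [E₀.acc * -1 + 38]
46. n5.pre = 30  [E.cnt + 16]
47. n5.lab = 15  [15]
48. n0.hot = true  [true]
49. n0.key = true  [S.val == false]

-4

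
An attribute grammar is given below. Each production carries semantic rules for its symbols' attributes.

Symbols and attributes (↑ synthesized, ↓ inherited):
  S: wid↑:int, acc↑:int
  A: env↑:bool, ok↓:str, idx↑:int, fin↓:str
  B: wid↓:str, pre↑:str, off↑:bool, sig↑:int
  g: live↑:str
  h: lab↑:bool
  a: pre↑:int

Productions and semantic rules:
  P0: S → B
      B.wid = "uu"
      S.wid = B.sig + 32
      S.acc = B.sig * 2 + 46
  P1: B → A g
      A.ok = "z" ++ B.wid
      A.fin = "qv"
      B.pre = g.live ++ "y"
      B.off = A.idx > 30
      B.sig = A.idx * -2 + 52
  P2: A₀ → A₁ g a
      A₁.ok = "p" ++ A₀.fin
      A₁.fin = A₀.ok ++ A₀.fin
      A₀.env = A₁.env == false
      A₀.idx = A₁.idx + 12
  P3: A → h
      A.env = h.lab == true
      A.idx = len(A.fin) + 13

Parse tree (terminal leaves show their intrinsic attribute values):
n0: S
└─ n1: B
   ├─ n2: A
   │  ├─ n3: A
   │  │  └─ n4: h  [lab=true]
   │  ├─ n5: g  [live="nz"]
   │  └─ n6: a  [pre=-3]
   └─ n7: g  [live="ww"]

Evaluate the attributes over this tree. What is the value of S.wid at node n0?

1. n1.wid = "uu"  ["uu"]
2. n2.ok = "zuu"  ["z" ++ B.wid]
3. n2.fin = "qv"  ["qv"]
4. n3.ok = "pqv"  ["p" ++ A₀.fin]
5. n3.fin = "zuuqv"  [A₀.ok ++ A₀.fin]
6. n4.lab = true  [terminal]
7. n3.env = true  [h.lab == true]
8. n3.idx = 18  [len(A.fin) + 13]
9. n5.live = "nz"  [terminal]
10. n6.pre = -3  [terminal]
11. n2.env = false  [A₁.env == false]
12. n2.idx = 30  [A₁.idx + 12]
13. n7.live = "ww"  [terminal]
14. n1.pre = "wwy"  [g.live ++ "y"]
15. n1.off = false  [A.idx > 30]
16. n1.sig = -8  [A.idx * -2 + 52]
17. n0.wid = 24  [B.sig + 32]
18. n0.acc = 30  [B.sig * 2 + 46]

24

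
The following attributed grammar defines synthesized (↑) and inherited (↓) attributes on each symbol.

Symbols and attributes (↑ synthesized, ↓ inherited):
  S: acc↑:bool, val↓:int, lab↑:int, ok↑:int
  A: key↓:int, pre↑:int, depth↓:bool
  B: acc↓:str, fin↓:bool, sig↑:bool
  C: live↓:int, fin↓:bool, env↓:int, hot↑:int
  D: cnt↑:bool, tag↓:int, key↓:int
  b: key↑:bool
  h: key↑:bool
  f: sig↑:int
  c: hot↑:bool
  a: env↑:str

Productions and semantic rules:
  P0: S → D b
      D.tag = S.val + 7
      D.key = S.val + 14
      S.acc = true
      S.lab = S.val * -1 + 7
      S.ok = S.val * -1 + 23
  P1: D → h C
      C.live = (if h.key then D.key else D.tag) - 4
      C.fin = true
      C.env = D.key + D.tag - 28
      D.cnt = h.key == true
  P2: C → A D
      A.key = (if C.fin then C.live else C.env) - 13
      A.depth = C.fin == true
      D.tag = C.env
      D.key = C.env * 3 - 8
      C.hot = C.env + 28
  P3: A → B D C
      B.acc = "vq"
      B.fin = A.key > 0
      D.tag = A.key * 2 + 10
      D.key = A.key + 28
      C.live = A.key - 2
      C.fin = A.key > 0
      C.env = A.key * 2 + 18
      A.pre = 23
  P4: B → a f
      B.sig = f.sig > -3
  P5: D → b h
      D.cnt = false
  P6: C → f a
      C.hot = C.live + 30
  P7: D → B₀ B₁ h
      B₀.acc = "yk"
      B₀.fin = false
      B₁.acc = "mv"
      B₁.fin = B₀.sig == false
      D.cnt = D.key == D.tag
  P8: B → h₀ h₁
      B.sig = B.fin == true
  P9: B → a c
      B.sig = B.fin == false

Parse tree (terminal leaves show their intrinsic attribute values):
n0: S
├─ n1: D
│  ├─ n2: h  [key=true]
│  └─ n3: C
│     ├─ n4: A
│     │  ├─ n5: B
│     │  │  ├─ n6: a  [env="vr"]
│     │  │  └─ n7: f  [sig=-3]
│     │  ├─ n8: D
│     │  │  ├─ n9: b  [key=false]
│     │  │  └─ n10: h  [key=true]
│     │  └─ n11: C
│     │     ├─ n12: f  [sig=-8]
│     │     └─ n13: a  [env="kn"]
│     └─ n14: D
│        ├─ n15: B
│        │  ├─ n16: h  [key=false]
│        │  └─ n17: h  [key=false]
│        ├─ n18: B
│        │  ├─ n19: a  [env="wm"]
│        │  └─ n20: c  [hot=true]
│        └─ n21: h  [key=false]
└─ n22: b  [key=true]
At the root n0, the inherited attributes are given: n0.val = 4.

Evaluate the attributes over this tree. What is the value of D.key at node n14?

-5

1. n0.val = 4  [given at root]
2. n1.tag = 11  [S.val + 7]
3. n1.key = 18  [S.val + 14]
4. n2.key = true  [terminal]
5. n3.live = 14  [(if h.key then D.key else D.tag) - 4]
6. n3.fin = true  [true]
7. n3.env = 1  [D.key + D.tag - 28]
8. n4.key = 1  [(if C.fin then C.live else C.env) - 13]
9. n4.depth = true  [C.fin == true]
10. n5.acc = "vq"  ["vq"]
11. n5.fin = true  [A.key > 0]
12. n6.env = "vr"  [terminal]
13. n7.sig = -3  [terminal]
14. n5.sig = false  [f.sig > -3]
15. n8.tag = 12  [A.key * 2 + 10]
16. n8.key = 29  [A.key + 28]
17. n9.key = false  [terminal]
18. n10.key = true  [terminal]
19. n8.cnt = false  [false]
20. n11.live = -1  [A.key - 2]
21. n11.fin = true  [A.key > 0]
22. n11.env = 20  [A.key * 2 + 18]
23. n12.sig = -8  [terminal]
24. n13.env = "kn"  [terminal]
25. n11.hot = 29  [C.live + 30]
26. n4.pre = 23  [23]
27. n14.tag = 1  [C.env]
28. n14.key = -5  [C.env * 3 - 8]
29. n15.acc = "yk"  ["yk"]
30. n15.fin = false  [false]
31. n16.key = false  [terminal]
32. n17.key = false  [terminal]
33. n15.sig = false  [B.fin == true]
34. n18.acc = "mv"  ["mv"]
35. n18.fin = true  [B₀.sig == false]
36. n19.env = "wm"  [terminal]
37. n20.hot = true  [terminal]
38. n18.sig = false  [B.fin == false]
39. n21.key = false  [terminal]
40. n14.cnt = false  [D.key == D.tag]
41. n3.hot = 29  [C.env + 28]
42. n1.cnt = true  [h.key == true]
43. n22.key = true  [terminal]
44. n0.acc = true  [true]
45. n0.lab = 3  [S.val * -1 + 7]
46. n0.ok = 19  [S.val * -1 + 23]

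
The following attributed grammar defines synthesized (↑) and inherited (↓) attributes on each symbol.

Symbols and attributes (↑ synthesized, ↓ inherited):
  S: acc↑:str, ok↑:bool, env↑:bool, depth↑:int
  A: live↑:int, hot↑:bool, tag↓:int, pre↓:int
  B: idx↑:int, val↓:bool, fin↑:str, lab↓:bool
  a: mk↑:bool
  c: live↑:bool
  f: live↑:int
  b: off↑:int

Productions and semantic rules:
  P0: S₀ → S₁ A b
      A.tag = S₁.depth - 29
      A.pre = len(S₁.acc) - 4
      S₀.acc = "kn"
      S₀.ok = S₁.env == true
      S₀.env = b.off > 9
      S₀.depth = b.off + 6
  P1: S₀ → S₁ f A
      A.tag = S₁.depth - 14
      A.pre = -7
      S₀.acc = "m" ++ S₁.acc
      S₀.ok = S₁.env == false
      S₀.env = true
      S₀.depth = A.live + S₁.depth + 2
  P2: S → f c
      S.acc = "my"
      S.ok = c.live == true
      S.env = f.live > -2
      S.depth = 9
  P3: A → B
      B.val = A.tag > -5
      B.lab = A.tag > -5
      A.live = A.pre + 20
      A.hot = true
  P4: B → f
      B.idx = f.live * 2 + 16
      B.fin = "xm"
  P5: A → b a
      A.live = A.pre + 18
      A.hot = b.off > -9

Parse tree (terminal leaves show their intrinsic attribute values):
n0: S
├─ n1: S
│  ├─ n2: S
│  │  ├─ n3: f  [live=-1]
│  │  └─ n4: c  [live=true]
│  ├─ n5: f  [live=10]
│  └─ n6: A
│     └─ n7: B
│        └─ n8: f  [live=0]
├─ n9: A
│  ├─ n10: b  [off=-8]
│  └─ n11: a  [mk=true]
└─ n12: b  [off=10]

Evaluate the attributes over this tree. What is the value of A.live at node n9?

1. n3.live = -1  [terminal]
2. n4.live = true  [terminal]
3. n2.acc = "my"  ["my"]
4. n2.ok = true  [c.live == true]
5. n2.env = true  [f.live > -2]
6. n2.depth = 9  [9]
7. n5.live = 10  [terminal]
8. n6.tag = -5  [S₁.depth - 14]
9. n6.pre = -7  [-7]
10. n7.val = false  [A.tag > -5]
11. n7.lab = false  [A.tag > -5]
12. n8.live = 0  [terminal]
13. n7.idx = 16  [f.live * 2 + 16]
14. n7.fin = "xm"  ["xm"]
15. n6.live = 13  [A.pre + 20]
16. n6.hot = true  [true]
17. n1.acc = "mmy"  ["m" ++ S₁.acc]
18. n1.ok = false  [S₁.env == false]
19. n1.env = true  [true]
20. n1.depth = 24  [A.live + S₁.depth + 2]
21. n9.tag = -5  [S₁.depth - 29]
22. n9.pre = -1  [len(S₁.acc) - 4]
23. n10.off = -8  [terminal]
24. n11.mk = true  [terminal]
25. n9.live = 17  [A.pre + 18]
26. n9.hot = true  [b.off > -9]
27. n12.off = 10  [terminal]
28. n0.acc = "kn"  ["kn"]
29. n0.ok = true  [S₁.env == true]
30. n0.env = true  [b.off > 9]
31. n0.depth = 16  [b.off + 6]

17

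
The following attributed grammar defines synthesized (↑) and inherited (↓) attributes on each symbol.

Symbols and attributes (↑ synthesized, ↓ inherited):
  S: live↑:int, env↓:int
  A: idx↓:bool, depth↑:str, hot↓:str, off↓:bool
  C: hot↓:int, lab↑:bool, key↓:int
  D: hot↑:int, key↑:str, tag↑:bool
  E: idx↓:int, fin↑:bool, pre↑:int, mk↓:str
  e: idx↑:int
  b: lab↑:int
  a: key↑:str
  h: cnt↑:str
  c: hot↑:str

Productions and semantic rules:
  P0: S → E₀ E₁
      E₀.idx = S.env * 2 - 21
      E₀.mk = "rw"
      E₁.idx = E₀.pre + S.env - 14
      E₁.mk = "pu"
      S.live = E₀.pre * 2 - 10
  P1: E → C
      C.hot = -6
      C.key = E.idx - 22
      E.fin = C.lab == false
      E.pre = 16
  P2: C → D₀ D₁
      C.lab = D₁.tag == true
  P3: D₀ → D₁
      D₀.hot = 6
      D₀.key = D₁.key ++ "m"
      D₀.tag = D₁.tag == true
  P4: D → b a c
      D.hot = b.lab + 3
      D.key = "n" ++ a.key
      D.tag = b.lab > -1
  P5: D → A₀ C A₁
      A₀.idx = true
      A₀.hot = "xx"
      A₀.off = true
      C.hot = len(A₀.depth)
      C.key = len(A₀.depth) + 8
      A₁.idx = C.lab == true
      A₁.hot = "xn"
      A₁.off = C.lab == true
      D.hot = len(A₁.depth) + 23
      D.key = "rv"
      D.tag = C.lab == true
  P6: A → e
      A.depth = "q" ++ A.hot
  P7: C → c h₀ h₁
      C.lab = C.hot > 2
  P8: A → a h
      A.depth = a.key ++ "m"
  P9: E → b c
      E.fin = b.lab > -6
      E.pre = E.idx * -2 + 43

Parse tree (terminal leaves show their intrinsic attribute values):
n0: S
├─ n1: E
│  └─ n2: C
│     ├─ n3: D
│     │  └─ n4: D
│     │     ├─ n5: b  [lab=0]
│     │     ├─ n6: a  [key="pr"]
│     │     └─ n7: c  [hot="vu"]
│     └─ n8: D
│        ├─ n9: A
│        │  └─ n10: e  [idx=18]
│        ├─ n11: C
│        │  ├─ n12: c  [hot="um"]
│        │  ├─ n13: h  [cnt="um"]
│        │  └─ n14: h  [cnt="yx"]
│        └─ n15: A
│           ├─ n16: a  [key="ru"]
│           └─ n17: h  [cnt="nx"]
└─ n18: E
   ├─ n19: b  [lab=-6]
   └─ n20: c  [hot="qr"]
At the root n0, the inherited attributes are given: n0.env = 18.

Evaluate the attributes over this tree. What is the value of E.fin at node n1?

1. n0.env = 18  [given at root]
2. n1.idx = 15  [S.env * 2 - 21]
3. n1.mk = "rw"  ["rw"]
4. n2.hot = -6  [-6]
5. n2.key = -7  [E.idx - 22]
6. n5.lab = 0  [terminal]
7. n6.key = "pr"  [terminal]
8. n7.hot = "vu"  [terminal]
9. n4.hot = 3  [b.lab + 3]
10. n4.key = "npr"  ["n" ++ a.key]
11. n4.tag = true  [b.lab > -1]
12. n3.hot = 6  [6]
13. n3.key = "nprm"  [D₁.key ++ "m"]
14. n3.tag = true  [D₁.tag == true]
15. n9.idx = true  [true]
16. n9.hot = "xx"  ["xx"]
17. n9.off = true  [true]
18. n10.idx = 18  [terminal]
19. n9.depth = "qxx"  ["q" ++ A.hot]
20. n11.hot = 3  [len(A₀.depth)]
21. n11.key = 11  [len(A₀.depth) + 8]
22. n12.hot = "um"  [terminal]
23. n13.cnt = "um"  [terminal]
24. n14.cnt = "yx"  [terminal]
25. n11.lab = true  [C.hot > 2]
26. n15.idx = true  [C.lab == true]
27. n15.hot = "xn"  ["xn"]
28. n15.off = true  [C.lab == true]
29. n16.key = "ru"  [terminal]
30. n17.cnt = "nx"  [terminal]
31. n15.depth = "rum"  [a.key ++ "m"]
32. n8.hot = 26  [len(A₁.depth) + 23]
33. n8.key = "rv"  ["rv"]
34. n8.tag = true  [C.lab == true]
35. n2.lab = true  [D₁.tag == true]
36. n1.fin = false  [C.lab == false]
37. n1.pre = 16  [16]
38. n18.idx = 20  [E₀.pre + S.env - 14]
39. n18.mk = "pu"  ["pu"]
40. n19.lab = -6  [terminal]
41. n20.hot = "qr"  [terminal]
42. n18.fin = false  [b.lab > -6]
43. n18.pre = 3  [E.idx * -2 + 43]
44. n0.live = 22  [E₀.pre * 2 - 10]

false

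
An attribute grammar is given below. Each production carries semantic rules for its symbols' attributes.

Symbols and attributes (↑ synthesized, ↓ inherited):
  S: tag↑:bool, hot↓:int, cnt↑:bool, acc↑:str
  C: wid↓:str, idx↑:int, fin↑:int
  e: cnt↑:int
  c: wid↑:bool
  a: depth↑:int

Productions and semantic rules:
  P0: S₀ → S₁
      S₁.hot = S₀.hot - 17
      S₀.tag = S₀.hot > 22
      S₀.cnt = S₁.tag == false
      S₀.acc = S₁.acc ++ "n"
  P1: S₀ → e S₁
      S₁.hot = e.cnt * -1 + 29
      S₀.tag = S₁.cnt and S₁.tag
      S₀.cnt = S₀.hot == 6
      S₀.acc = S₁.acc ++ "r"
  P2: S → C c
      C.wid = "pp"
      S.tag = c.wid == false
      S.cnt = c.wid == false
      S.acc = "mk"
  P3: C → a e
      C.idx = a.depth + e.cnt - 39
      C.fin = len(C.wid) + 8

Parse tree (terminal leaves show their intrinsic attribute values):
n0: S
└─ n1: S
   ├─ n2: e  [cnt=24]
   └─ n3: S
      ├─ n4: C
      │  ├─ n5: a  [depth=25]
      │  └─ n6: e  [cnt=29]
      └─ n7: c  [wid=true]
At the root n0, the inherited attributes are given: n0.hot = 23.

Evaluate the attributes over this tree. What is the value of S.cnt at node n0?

1. n0.hot = 23  [given at root]
2. n1.hot = 6  [S₀.hot - 17]
3. n2.cnt = 24  [terminal]
4. n3.hot = 5  [e.cnt * -1 + 29]
5. n4.wid = "pp"  ["pp"]
6. n5.depth = 25  [terminal]
7. n6.cnt = 29  [terminal]
8. n4.idx = 15  [a.depth + e.cnt - 39]
9. n4.fin = 10  [len(C.wid) + 8]
10. n7.wid = true  [terminal]
11. n3.tag = false  [c.wid == false]
12. n3.cnt = false  [c.wid == false]
13. n3.acc = "mk"  ["mk"]
14. n1.tag = false  [S₁.cnt and S₁.tag]
15. n1.cnt = true  [S₀.hot == 6]
16. n1.acc = "mkr"  [S₁.acc ++ "r"]
17. n0.tag = true  [S₀.hot > 22]
18. n0.cnt = true  [S₁.tag == false]
19. n0.acc = "mkrn"  [S₁.acc ++ "n"]

true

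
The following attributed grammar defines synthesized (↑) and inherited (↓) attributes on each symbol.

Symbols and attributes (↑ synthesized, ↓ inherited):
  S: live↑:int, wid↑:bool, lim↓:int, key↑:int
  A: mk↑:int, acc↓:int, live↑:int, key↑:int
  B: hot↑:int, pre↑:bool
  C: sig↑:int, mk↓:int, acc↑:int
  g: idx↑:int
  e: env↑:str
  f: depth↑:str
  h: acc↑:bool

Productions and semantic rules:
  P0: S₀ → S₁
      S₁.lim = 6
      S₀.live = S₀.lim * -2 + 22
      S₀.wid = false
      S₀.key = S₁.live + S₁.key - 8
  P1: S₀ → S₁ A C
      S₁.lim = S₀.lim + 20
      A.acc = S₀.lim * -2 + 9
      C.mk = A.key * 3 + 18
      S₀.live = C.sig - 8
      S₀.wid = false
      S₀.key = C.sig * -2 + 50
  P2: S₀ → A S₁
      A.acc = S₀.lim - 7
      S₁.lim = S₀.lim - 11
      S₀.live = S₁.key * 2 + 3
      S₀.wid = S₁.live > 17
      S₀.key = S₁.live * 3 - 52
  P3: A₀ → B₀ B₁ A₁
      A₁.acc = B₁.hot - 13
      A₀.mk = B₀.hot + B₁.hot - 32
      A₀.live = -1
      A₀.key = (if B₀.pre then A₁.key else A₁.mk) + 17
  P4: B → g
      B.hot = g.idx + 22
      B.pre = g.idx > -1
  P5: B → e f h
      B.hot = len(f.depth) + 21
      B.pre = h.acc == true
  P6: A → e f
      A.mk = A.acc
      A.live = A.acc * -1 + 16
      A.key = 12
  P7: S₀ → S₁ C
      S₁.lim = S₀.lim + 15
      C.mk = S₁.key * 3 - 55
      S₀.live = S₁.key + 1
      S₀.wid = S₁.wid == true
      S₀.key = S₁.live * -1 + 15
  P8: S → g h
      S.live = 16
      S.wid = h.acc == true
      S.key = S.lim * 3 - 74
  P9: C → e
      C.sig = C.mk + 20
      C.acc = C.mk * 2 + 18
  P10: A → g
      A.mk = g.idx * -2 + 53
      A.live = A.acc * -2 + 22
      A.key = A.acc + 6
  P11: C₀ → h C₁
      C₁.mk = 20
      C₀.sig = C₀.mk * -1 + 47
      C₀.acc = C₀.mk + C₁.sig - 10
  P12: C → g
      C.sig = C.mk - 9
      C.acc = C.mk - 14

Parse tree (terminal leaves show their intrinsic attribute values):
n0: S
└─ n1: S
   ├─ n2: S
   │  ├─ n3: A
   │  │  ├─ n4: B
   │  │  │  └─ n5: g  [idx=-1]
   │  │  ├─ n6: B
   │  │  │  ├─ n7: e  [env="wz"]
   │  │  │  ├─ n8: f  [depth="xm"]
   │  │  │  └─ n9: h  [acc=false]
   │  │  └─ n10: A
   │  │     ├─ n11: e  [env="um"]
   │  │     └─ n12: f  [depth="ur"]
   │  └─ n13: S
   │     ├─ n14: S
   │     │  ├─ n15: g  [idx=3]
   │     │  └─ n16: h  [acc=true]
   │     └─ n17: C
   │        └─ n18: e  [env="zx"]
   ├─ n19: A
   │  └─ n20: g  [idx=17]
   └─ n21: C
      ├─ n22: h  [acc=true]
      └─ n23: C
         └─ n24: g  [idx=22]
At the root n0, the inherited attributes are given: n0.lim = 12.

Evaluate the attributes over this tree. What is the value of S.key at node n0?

14

1. n0.lim = 12  [given at root]
2. n1.lim = 6  [6]
3. n2.lim = 26  [S₀.lim + 20]
4. n3.acc = 19  [S₀.lim - 7]
5. n5.idx = -1  [terminal]
6. n4.hot = 21  [g.idx + 22]
7. n4.pre = false  [g.idx > -1]
8. n7.env = "wz"  [terminal]
9. n8.depth = "xm"  [terminal]
10. n9.acc = false  [terminal]
11. n6.hot = 23  [len(f.depth) + 21]
12. n6.pre = false  [h.acc == true]
13. n10.acc = 10  [B₁.hot - 13]
14. n11.env = "um"  [terminal]
15. n12.depth = "ur"  [terminal]
16. n10.mk = 10  [A.acc]
17. n10.live = 6  [A.acc * -1 + 16]
18. n10.key = 12  [12]
19. n3.mk = 12  [B₀.hot + B₁.hot - 32]
20. n3.live = -1  [-1]
21. n3.key = 27  [(if B₀.pre then A₁.key else A₁.mk) + 17]
22. n13.lim = 15  [S₀.lim - 11]
23. n14.lim = 30  [S₀.lim + 15]
24. n15.idx = 3  [terminal]
25. n16.acc = true  [terminal]
26. n14.live = 16  [16]
27. n14.wid = true  [h.acc == true]
28. n14.key = 16  [S.lim * 3 - 74]
29. n17.mk = -7  [S₁.key * 3 - 55]
30. n18.env = "zx"  [terminal]
31. n17.sig = 13  [C.mk + 20]
32. n17.acc = 4  [C.mk * 2 + 18]
33. n13.live = 17  [S₁.key + 1]
34. n13.wid = true  [S₁.wid == true]
35. n13.key = -1  [S₁.live * -1 + 15]
36. n2.live = 1  [S₁.key * 2 + 3]
37. n2.wid = false  [S₁.live > 17]
38. n2.key = -1  [S₁.live * 3 - 52]
39. n19.acc = -3  [S₀.lim * -2 + 9]
40. n20.idx = 17  [terminal]
41. n19.mk = 19  [g.idx * -2 + 53]
42. n19.live = 28  [A.acc * -2 + 22]
43. n19.key = 3  [A.acc + 6]
44. n21.mk = 27  [A.key * 3 + 18]
45. n22.acc = true  [terminal]
46. n23.mk = 20  [20]
47. n24.idx = 22  [terminal]
48. n23.sig = 11  [C.mk - 9]
49. n23.acc = 6  [C.mk - 14]
50. n21.sig = 20  [C₀.mk * -1 + 47]
51. n21.acc = 28  [C₀.mk + C₁.sig - 10]
52. n1.live = 12  [C.sig - 8]
53. n1.wid = false  [false]
54. n1.key = 10  [C.sig * -2 + 50]
55. n0.live = -2  [S₀.lim * -2 + 22]
56. n0.wid = false  [false]
57. n0.key = 14  [S₁.live + S₁.key - 8]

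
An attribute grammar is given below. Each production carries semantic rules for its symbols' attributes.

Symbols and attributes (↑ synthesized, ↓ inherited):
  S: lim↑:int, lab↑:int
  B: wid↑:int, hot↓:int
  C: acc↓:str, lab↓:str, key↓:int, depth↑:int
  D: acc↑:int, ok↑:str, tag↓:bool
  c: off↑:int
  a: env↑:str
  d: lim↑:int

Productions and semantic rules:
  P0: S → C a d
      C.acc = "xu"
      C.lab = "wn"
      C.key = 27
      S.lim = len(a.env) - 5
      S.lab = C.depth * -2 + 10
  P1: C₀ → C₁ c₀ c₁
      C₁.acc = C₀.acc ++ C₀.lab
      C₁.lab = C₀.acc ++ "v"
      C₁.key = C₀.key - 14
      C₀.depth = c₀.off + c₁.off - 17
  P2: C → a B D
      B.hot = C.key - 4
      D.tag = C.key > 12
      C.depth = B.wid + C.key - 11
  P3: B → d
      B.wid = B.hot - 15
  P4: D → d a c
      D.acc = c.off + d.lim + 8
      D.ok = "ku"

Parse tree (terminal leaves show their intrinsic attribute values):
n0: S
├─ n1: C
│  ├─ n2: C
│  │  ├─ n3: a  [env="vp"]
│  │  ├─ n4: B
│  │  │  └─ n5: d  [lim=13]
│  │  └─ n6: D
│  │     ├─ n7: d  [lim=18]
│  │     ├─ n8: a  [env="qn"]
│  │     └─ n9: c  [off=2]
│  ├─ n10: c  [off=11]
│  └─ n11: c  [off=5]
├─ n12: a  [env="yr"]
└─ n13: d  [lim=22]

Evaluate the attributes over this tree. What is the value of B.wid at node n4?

1. n1.acc = "xu"  ["xu"]
2. n1.lab = "wn"  ["wn"]
3. n1.key = 27  [27]
4. n2.acc = "xuwn"  [C₀.acc ++ C₀.lab]
5. n2.lab = "xuv"  [C₀.acc ++ "v"]
6. n2.key = 13  [C₀.key - 14]
7. n3.env = "vp"  [terminal]
8. n4.hot = 9  [C.key - 4]
9. n5.lim = 13  [terminal]
10. n4.wid = -6  [B.hot - 15]
11. n6.tag = true  [C.key > 12]
12. n7.lim = 18  [terminal]
13. n8.env = "qn"  [terminal]
14. n9.off = 2  [terminal]
15. n6.acc = 28  [c.off + d.lim + 8]
16. n6.ok = "ku"  ["ku"]
17. n2.depth = -4  [B.wid + C.key - 11]
18. n10.off = 11  [terminal]
19. n11.off = 5  [terminal]
20. n1.depth = -1  [c₀.off + c₁.off - 17]
21. n12.env = "yr"  [terminal]
22. n13.lim = 22  [terminal]
23. n0.lim = -3  [len(a.env) - 5]
24. n0.lab = 12  [C.depth * -2 + 10]

-6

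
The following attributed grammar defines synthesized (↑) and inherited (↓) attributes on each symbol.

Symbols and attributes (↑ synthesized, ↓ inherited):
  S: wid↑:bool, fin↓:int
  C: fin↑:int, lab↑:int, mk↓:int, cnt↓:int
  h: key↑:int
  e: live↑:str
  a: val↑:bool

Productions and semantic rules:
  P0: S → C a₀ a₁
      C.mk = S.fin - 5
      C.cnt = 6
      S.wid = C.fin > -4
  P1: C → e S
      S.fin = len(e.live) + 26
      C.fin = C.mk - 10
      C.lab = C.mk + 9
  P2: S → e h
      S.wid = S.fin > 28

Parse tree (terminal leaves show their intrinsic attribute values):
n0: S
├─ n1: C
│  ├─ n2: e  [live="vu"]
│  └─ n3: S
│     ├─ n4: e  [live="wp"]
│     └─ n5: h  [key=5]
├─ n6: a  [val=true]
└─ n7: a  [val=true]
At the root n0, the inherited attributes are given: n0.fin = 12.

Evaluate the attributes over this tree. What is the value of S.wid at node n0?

1. n0.fin = 12  [given at root]
2. n1.mk = 7  [S.fin - 5]
3. n1.cnt = 6  [6]
4. n2.live = "vu"  [terminal]
5. n3.fin = 28  [len(e.live) + 26]
6. n4.live = "wp"  [terminal]
7. n5.key = 5  [terminal]
8. n3.wid = false  [S.fin > 28]
9. n1.fin = -3  [C.mk - 10]
10. n1.lab = 16  [C.mk + 9]
11. n6.val = true  [terminal]
12. n7.val = true  [terminal]
13. n0.wid = true  [C.fin > -4]

true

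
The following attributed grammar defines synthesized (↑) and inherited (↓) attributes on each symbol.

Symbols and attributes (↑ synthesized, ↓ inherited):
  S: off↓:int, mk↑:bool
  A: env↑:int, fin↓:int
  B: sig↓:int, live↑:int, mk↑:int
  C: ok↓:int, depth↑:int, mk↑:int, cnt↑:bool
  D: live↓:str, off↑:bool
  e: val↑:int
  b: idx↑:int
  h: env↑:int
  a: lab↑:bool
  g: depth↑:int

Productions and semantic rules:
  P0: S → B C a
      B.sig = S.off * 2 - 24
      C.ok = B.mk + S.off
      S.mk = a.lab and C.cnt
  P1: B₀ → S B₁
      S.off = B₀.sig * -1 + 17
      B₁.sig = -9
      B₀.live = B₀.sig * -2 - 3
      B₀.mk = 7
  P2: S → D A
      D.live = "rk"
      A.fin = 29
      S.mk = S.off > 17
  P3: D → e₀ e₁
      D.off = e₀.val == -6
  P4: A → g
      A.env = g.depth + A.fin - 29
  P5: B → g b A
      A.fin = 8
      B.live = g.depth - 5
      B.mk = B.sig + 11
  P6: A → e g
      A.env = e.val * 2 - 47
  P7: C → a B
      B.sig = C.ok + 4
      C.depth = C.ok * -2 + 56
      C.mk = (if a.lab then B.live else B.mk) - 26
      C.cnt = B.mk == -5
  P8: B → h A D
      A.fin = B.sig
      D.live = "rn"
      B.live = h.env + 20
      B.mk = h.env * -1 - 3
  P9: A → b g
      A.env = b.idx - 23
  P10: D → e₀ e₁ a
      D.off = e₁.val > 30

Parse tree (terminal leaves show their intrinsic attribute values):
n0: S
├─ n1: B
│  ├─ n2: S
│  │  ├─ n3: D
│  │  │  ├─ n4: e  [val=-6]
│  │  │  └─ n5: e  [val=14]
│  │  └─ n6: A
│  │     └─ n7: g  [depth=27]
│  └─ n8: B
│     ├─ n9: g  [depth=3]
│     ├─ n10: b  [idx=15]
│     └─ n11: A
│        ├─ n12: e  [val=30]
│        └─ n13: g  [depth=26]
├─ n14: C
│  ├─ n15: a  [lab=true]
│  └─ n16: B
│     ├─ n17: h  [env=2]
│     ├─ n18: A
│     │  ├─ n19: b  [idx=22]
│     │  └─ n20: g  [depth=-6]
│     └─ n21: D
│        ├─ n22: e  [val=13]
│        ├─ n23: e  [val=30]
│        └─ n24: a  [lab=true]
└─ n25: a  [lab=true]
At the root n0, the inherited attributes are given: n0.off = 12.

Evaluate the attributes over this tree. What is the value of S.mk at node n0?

1. n0.off = 12  [given at root]
2. n1.sig = 0  [S.off * 2 - 24]
3. n2.off = 17  [B₀.sig * -1 + 17]
4. n3.live = "rk"  ["rk"]
5. n4.val = -6  [terminal]
6. n5.val = 14  [terminal]
7. n3.off = true  [e₀.val == -6]
8. n6.fin = 29  [29]
9. n7.depth = 27  [terminal]
10. n6.env = 27  [g.depth + A.fin - 29]
11. n2.mk = false  [S.off > 17]
12. n8.sig = -9  [-9]
13. n9.depth = 3  [terminal]
14. n10.idx = 15  [terminal]
15. n11.fin = 8  [8]
16. n12.val = 30  [terminal]
17. n13.depth = 26  [terminal]
18. n11.env = 13  [e.val * 2 - 47]
19. n8.live = -2  [g.depth - 5]
20. n8.mk = 2  [B.sig + 11]
21. n1.live = -3  [B₀.sig * -2 - 3]
22. n1.mk = 7  [7]
23. n14.ok = 19  [B.mk + S.off]
24. n15.lab = true  [terminal]
25. n16.sig = 23  [C.ok + 4]
26. n17.env = 2  [terminal]
27. n18.fin = 23  [B.sig]
28. n19.idx = 22  [terminal]
29. n20.depth = -6  [terminal]
30. n18.env = -1  [b.idx - 23]
31. n21.live = "rn"  ["rn"]
32. n22.val = 13  [terminal]
33. n23.val = 30  [terminal]
34. n24.lab = true  [terminal]
35. n21.off = false  [e₁.val > 30]
36. n16.live = 22  [h.env + 20]
37. n16.mk = -5  [h.env * -1 - 3]
38. n14.depth = 18  [C.ok * -2 + 56]
39. n14.mk = -4  [(if a.lab then B.live else B.mk) - 26]
40. n14.cnt = true  [B.mk == -5]
41. n25.lab = true  [terminal]
42. n0.mk = true  [a.lab and C.cnt]

true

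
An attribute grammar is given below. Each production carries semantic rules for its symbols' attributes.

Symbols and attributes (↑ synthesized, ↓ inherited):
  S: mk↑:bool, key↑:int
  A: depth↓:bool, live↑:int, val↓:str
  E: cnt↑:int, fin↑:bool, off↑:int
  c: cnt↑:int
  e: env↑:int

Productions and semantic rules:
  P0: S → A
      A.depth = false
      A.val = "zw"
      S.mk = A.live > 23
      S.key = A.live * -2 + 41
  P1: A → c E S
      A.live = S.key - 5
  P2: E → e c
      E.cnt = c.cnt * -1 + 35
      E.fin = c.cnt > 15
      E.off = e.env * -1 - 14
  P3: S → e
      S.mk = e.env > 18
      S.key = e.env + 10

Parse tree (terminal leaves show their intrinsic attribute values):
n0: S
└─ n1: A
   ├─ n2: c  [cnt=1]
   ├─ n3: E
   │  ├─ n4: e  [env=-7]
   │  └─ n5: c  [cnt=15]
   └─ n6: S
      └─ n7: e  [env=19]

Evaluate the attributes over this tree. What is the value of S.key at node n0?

1. n1.depth = false  [false]
2. n1.val = "zw"  ["zw"]
3. n2.cnt = 1  [terminal]
4. n4.env = -7  [terminal]
5. n5.cnt = 15  [terminal]
6. n3.cnt = 20  [c.cnt * -1 + 35]
7. n3.fin = false  [c.cnt > 15]
8. n3.off = -7  [e.env * -1 - 14]
9. n7.env = 19  [terminal]
10. n6.mk = true  [e.env > 18]
11. n6.key = 29  [e.env + 10]
12. n1.live = 24  [S.key - 5]
13. n0.mk = true  [A.live > 23]
14. n0.key = -7  [A.live * -2 + 41]

-7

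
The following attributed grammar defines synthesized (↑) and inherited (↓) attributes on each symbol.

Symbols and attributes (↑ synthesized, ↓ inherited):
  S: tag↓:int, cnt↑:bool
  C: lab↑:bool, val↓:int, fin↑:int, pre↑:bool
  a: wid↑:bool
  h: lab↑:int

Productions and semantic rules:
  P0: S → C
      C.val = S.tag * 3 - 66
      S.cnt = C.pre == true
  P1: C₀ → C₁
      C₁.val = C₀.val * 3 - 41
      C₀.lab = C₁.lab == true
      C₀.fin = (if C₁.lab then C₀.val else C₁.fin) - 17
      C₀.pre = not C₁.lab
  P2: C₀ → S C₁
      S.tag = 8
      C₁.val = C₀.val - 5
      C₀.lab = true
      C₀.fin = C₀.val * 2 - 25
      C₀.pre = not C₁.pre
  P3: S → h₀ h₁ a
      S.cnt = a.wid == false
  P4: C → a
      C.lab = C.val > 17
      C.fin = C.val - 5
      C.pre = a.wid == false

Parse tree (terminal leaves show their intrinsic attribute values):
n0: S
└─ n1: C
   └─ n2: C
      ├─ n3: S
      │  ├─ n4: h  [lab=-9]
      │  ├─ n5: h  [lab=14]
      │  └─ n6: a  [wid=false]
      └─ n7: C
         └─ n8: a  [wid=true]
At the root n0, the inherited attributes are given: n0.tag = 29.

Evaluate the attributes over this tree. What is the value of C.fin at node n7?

1. n0.tag = 29  [given at root]
2. n1.val = 21  [S.tag * 3 - 66]
3. n2.val = 22  [C₀.val * 3 - 41]
4. n3.tag = 8  [8]
5. n4.lab = -9  [terminal]
6. n5.lab = 14  [terminal]
7. n6.wid = false  [terminal]
8. n3.cnt = true  [a.wid == false]
9. n7.val = 17  [C₀.val - 5]
10. n8.wid = true  [terminal]
11. n7.lab = false  [C.val > 17]
12. n7.fin = 12  [C.val - 5]
13. n7.pre = false  [a.wid == false]
14. n2.lab = true  [true]
15. n2.fin = 19  [C₀.val * 2 - 25]
16. n2.pre = true  [not C₁.pre]
17. n1.lab = true  [C₁.lab == true]
18. n1.fin = 4  [(if C₁.lab then C₀.val else C₁.fin) - 17]
19. n1.pre = false  [not C₁.lab]
20. n0.cnt = false  [C.pre == true]

12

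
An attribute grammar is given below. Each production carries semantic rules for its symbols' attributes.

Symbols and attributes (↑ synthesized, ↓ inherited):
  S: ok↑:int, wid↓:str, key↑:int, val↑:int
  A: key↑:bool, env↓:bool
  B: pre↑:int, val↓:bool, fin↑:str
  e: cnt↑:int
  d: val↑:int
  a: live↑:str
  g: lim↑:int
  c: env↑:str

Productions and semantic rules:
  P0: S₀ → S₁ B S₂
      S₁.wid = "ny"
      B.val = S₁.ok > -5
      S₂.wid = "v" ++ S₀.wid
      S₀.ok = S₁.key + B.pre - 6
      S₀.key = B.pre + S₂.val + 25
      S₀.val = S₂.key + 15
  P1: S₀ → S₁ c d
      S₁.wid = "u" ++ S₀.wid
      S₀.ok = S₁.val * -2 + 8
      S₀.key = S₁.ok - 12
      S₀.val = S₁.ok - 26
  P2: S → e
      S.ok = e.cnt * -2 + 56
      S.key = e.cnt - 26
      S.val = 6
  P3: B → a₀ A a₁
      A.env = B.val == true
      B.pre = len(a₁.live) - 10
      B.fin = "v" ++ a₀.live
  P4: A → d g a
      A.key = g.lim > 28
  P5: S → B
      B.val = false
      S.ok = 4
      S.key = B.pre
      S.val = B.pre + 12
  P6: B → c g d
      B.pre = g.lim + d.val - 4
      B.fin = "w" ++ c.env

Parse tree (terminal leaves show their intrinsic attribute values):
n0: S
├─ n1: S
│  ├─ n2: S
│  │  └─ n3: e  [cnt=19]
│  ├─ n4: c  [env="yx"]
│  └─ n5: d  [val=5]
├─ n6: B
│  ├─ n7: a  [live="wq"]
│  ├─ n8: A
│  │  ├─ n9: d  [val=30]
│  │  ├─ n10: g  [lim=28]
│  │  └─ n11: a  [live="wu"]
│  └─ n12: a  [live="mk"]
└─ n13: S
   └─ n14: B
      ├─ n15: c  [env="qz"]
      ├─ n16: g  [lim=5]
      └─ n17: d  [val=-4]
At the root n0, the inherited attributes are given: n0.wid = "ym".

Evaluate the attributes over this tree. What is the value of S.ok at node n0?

1. n0.wid = "ym"  [given at root]
2. n1.wid = "ny"  ["ny"]
3. n2.wid = "uny"  ["u" ++ S₀.wid]
4. n3.cnt = 19  [terminal]
5. n2.ok = 18  [e.cnt * -2 + 56]
6. n2.key = -7  [e.cnt - 26]
7. n2.val = 6  [6]
8. n4.env = "yx"  [terminal]
9. n5.val = 5  [terminal]
10. n1.ok = -4  [S₁.val * -2 + 8]
11. n1.key = 6  [S₁.ok - 12]
12. n1.val = -8  [S₁.ok - 26]
13. n6.val = true  [S₁.ok > -5]
14. n7.live = "wq"  [terminal]
15. n8.env = true  [B.val == true]
16. n9.val = 30  [terminal]
17. n10.lim = 28  [terminal]
18. n11.live = "wu"  [terminal]
19. n8.key = false  [g.lim > 28]
20. n12.live = "mk"  [terminal]
21. n6.pre = -8  [len(a₁.live) - 10]
22. n6.fin = "vwq"  ["v" ++ a₀.live]
23. n13.wid = "vym"  ["v" ++ S₀.wid]
24. n14.val = false  [false]
25. n15.env = "qz"  [terminal]
26. n16.lim = 5  [terminal]
27. n17.val = -4  [terminal]
28. n14.pre = -3  [g.lim + d.val - 4]
29. n14.fin = "wqz"  ["w" ++ c.env]
30. n13.ok = 4  [4]
31. n13.key = -3  [B.pre]
32. n13.val = 9  [B.pre + 12]
33. n0.ok = -8  [S₁.key + B.pre - 6]
34. n0.key = 26  [B.pre + S₂.val + 25]
35. n0.val = 12  [S₂.key + 15]

-8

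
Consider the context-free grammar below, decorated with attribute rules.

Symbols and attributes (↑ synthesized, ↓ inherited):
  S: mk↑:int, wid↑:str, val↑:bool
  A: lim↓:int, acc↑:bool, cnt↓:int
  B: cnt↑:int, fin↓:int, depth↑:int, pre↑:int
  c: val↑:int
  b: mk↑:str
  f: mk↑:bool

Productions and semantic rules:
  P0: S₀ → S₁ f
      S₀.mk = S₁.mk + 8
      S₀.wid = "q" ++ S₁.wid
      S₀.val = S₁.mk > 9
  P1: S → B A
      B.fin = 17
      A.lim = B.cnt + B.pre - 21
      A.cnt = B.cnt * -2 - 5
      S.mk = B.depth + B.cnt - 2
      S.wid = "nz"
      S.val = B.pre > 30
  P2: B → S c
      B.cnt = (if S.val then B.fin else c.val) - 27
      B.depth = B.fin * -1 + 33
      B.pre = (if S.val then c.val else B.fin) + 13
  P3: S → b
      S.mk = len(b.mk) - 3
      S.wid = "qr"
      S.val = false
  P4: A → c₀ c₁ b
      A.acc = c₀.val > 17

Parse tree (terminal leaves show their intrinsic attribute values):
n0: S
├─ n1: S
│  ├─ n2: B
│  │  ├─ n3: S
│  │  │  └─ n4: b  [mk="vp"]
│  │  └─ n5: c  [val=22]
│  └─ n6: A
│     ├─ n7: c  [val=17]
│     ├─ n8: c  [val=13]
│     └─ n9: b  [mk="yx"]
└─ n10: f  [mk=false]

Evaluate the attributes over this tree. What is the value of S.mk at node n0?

17

1. n2.fin = 17  [17]
2. n4.mk = "vp"  [terminal]
3. n3.mk = -1  [len(b.mk) - 3]
4. n3.wid = "qr"  ["qr"]
5. n3.val = false  [false]
6. n5.val = 22  [terminal]
7. n2.cnt = -5  [(if S.val then B.fin else c.val) - 27]
8. n2.depth = 16  [B.fin * -1 + 33]
9. n2.pre = 30  [(if S.val then c.val else B.fin) + 13]
10. n6.lim = 4  [B.cnt + B.pre - 21]
11. n6.cnt = 5  [B.cnt * -2 - 5]
12. n7.val = 17  [terminal]
13. n8.val = 13  [terminal]
14. n9.mk = "yx"  [terminal]
15. n6.acc = false  [c₀.val > 17]
16. n1.mk = 9  [B.depth + B.cnt - 2]
17. n1.wid = "nz"  ["nz"]
18. n1.val = false  [B.pre > 30]
19. n10.mk = false  [terminal]
20. n0.mk = 17  [S₁.mk + 8]
21. n0.wid = "qnz"  ["q" ++ S₁.wid]
22. n0.val = false  [S₁.mk > 9]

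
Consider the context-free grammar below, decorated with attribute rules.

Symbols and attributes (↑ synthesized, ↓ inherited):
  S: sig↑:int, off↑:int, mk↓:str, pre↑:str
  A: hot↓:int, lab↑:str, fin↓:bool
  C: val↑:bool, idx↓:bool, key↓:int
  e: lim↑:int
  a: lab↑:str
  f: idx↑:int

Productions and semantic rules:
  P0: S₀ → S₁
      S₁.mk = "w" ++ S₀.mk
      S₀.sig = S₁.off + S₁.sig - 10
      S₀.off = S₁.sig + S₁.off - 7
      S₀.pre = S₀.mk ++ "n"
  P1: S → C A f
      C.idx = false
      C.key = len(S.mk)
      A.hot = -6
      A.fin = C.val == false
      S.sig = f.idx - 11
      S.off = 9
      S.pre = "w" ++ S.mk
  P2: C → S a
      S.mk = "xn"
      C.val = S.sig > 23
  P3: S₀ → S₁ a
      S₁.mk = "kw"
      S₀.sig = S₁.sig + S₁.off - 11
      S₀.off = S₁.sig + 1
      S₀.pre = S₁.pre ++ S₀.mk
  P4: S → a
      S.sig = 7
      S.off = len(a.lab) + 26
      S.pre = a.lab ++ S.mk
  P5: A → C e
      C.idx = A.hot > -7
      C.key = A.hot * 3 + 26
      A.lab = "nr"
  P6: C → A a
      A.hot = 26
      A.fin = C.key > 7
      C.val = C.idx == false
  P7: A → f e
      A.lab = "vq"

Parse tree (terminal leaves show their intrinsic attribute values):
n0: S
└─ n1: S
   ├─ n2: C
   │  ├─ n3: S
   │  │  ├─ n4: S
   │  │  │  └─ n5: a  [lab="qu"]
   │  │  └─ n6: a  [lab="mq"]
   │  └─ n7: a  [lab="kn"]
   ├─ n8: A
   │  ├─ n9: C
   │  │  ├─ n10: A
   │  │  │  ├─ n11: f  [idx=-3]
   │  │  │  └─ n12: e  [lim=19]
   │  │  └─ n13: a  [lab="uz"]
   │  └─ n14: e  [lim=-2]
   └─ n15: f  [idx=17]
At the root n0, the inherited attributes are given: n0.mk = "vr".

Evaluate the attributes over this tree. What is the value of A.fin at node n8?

1. n0.mk = "vr"  [given at root]
2. n1.mk = "wvr"  ["w" ++ S₀.mk]
3. n2.idx = false  [false]
4. n2.key = 3  [len(S.mk)]
5. n3.mk = "xn"  ["xn"]
6. n4.mk = "kw"  ["kw"]
7. n5.lab = "qu"  [terminal]
8. n4.sig = 7  [7]
9. n4.off = 28  [len(a.lab) + 26]
10. n4.pre = "qukw"  [a.lab ++ S.mk]
11. n6.lab = "mq"  [terminal]
12. n3.sig = 24  [S₁.sig + S₁.off - 11]
13. n3.off = 8  [S₁.sig + 1]
14. n3.pre = "qukwxn"  [S₁.pre ++ S₀.mk]
15. n7.lab = "kn"  [terminal]
16. n2.val = true  [S.sig > 23]
17. n8.hot = -6  [-6]
18. n8.fin = false  [C.val == false]
19. n9.idx = true  [A.hot > -7]
20. n9.key = 8  [A.hot * 3 + 26]
21. n10.hot = 26  [26]
22. n10.fin = true  [C.key > 7]
23. n11.idx = -3  [terminal]
24. n12.lim = 19  [terminal]
25. n10.lab = "vq"  ["vq"]
26. n13.lab = "uz"  [terminal]
27. n9.val = false  [C.idx == false]
28. n14.lim = -2  [terminal]
29. n8.lab = "nr"  ["nr"]
30. n15.idx = 17  [terminal]
31. n1.sig = 6  [f.idx - 11]
32. n1.off = 9  [9]
33. n1.pre = "wwvr"  ["w" ++ S.mk]
34. n0.sig = 5  [S₁.off + S₁.sig - 10]
35. n0.off = 8  [S₁.sig + S₁.off - 7]
36. n0.pre = "vrn"  [S₀.mk ++ "n"]

false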